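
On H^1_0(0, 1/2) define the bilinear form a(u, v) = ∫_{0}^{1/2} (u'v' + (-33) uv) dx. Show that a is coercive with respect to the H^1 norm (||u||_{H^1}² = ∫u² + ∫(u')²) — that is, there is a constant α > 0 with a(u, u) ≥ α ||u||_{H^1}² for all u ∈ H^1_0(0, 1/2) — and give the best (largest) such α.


α = (-33 + 4*π^2)/(1 + 4*π^2)

Coercivity of a(·,·) on H^1_0(0, 1/2) means a(u, u) ≥ α ||u||_{H^1}² for every u ∈ H^1_0.
The interval has length L = 1/2, and Poincaré/coercivity depend only on L. Here a(u, u) = ∫(u')² + (-33)·∫u².
Here c = -33 < 0 with |c| < (π/L)² = 4*π^2, so coercivity still holds. The condition a(u,u) ≥ α||u||_{H^1}² reads (1−α)∫(u')² ≥ (α−c)∫u². Any admissible α is ≤ 1 (rapidly oscillating u have ∫u²/∫(u')² → 0), and α = 1 would force 0 ≥ (1−c)∫u², impossible since c < 1; so 1−α > 0. By the sharp Poincaré inequality on H^1_0 of an interval of length L, ∫(u')² ≥ (π/L)²∫u² with equality for the first sine mode sin(π(x−x₀)/L) (x₀ the left endpoint), so the inequality holds for all u iff (1−α)(π/L)² ≥ α − c, i.e. α ≤ ((π/L)² + c)/((π/L)² + 1) = (1 + c(L/π)²)/(1 + (L/π)²). (Direct route, valid since c ≤ 0: Poincaré gives c∫u² ≥ c(L/π)²∫(u')², so a(u,u) ≥ (1 + c(L/π)²)∫(u')², while ||u||_{H^1}² ≤ (1 + (L/π)²)∫(u')²; dividing yields the same α.) With (π/L)² = 4*π^2 and c = -33, the largest admissible constant is α = ((π/L)² + c)/((π/L)² + 1).
Simplifying, α = (-33 + 4*π^2)/(1 + 4*π^2).


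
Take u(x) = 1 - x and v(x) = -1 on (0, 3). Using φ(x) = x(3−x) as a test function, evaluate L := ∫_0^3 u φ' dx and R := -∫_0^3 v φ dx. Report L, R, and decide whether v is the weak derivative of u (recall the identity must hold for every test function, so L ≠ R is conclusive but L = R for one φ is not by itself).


LHS = 9/2, RHS = 9/2. Yes, v = u' weakly.

u(x) = 1 - x, classical derivative u'(x) = -1.
φ(x) = x(3−x), so φ'(x) = 3 - 2*x.
Note φ(0) = φ(3) = 0, so the boundary term u·φ vanishes.
LHS = ∫_0^3 u(x) φ'(x) dx = ∫_0^3 (2*x^2 - 5*x + 3) dx. Term by term:
  ∫_0^3 2*x^2 dx = 18;  ∫_0^3 -5*x dx = -45/2;  ∫_0^3 3 dx = 9.
Sum: 18 − 45/2 + 9 = 9/2.
So LHS = 9/2.
∫_0^3 v(x) φ(x) dx = ∫_0^3 (x^2 - 3*x) dx. Term by term:
  ∫_0^3 x^2 dx = 9;  ∫_0^3 -3*x dx = -27/2.
Sum: 9 − 27/2 = -9/2.
So RHS = -∫_0^3 v(x) φ(x) dx = 9/2.
LHS = RHS, so the identity holds for this test φ.
Moreover u is smooth here and v(x) = u'(x) = -1 pointwise, so the identity holds for every test function. Hence v is the weak derivative of u.


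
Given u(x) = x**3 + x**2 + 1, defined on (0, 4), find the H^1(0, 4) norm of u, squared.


||u||_{H^1}^2 = 142420/21

The H^1 norm (squared) on an interval (0, L) is
  ||u||_{H^1}^2 = ∫_0^L u(x)^2 dx + ∫_0^L u'(x)^2 dx.
Compute u'(x) = 3*x**2 + 2*x.
Then u(x)^2 = x**6 + 2*x**5 + x**4 + 2*x**3 + 2*x**2 + 1 and u'(x)^2 = 9*x**4 + 12*x**3 + 4*x**2.
Integrate each monomial from 0 to 4 using ∫_0^4 c·x^n dx = c·4^(n+1)/(n+1):
  ∫_0^4 u(x)^2 dx = ∫_0^4 (x^6 + 2*x^5 + x^4 + 2*x^3 + 2*x^2 + 1) dx. Term by term:
    ∫_0^4 x^6 dx = 16384/7;  ∫_0^4 2*x^5 dx = 4096/3;  ∫_0^4 x^4 dx = 1024/5;
    ∫_0^4 2*x^3 dx = 128;  ∫_0^4 2*x^2 dx = 128/3;  ∫_0^4 1 dx = 4.
  Sum: 16384/7 + 4096/3 + 1024/5 + 128 + 128/3 + 4 = 142988/35.
  ∫_0^4 u'(x)^2 dx = ∫_0^4 (9*x^4 + 12*x^3 + 4*x^2) dx. Term by term:
    ∫_0^4 9*x^4 dx = 9216/5;  ∫_0^4 12*x^3 dx = 768;  ∫_0^4 4*x^2 dx = 256/3.
  Sum: 9216/5 + 768 + 256/3 = 40448/15.
Adding: ||u||_{H^1}^2 = 142988/35 + 40448/15 = 142420/21.


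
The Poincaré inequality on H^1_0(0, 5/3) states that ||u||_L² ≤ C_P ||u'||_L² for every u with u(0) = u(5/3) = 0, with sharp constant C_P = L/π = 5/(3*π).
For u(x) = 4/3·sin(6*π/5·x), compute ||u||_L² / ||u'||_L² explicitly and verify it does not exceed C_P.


||u||_L² / ||u'||_L² = 5/(6*π) < C_P = 5/(3*π).

u(x) = 4/3·sin(6*π/5·x), so u'(x) = 8*π*cos(6*π*x/5)/5.
Writing u(x) = A·sin(kπx/L) with A = 4/3 and k = 2, use ∫_0^L sin²(kπx/L) dx = L/2 and ∫_0^L cos²(kπx/L) dx = L/2.
u² = 16/9·sin²(6*π/5·x) and (u')² = 64*π^2/25·cos²(6*π/5·x), and each of sin², cos² integrates to L/2 = 5/6 over (0, 5/3).
∫_0^5/3 u² dx = 40/27, so ||u||_L² = 2*sqrt(30)/9.
∫_0^5/3 (u')² dx = 32*π^2/15, so ||u'||_L² = 4*sqrt(30)*π/15.
Ratio ||u||_L² / ||u'||_L² = 5/(6*π).
Sharp Poincaré constant on H^1_0(0, 5/3) is C_P = L/π = 5/(3*π), achieved by sin(3*π/5·x).
This is the k = 2 harmonic; the ratio L/(kπ) is strictly less than C_P = L/π, consistent with the sharp inequality ||u||_L² ≤ C_P ||u'||_L².


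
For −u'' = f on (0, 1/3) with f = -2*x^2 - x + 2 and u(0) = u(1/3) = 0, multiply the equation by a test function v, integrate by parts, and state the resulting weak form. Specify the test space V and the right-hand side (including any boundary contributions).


V = H^1_0(0, 1/3) (so v(0) = v(1/3) = 0); weak form: ∫_0^1/3 u'v' dx = ∫_0^1/3 (-2*x^2 - x + 2) v dx for all v ∈ V.

Multiply both sides by a test function v and integrate from 0 to 1/3:
  ∫_0^1/3 −u''(x) v(x) dx = ∫_0^1/3 f(x) v(x) dx.
Integrate the LHS by parts once:
  ∫_0^1/3 −u'' v dx = −[u'(x) v(x)]_0^1/3 + ∫_0^1/3 u'(x) v'(x) dx.
Thus ∫_0^1/3 u'(x) v'(x) dx = ∫_0^1/3 f(x) v(x) dx + [u'(x) v(x)]_0^1/3.
Choose V so that boundary terms are either known or forced to vanish.
u is Dirichlet: u(0) = u(1/3) = 0. Let V = H^1_0(0, 1/3); then v(0) = v(1/3) = 0, and [u' v]_0^1/3 = 0.
Weak formulation: find u (satisfying any essential BC) such that ∫_0^1/3 u'(x) v'(x) dx = ∫_0^1/3 f v dx for all v ∈ V.
Substituting f(x) = -2*x^2 - x + 2, the right-hand side is ∫_0^1/3 (-2*x^2 - x + 2) v dx.


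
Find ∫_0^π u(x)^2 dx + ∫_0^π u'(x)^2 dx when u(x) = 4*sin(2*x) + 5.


||u||_{H^1(0,π)}^2 = 65*π

u'(x) = 8*cos(2*x).
Expand u² and (u')² and integrate term by term on (0, π), using: for integers n ≥ 1, ∫_0^π sin²(nx) dx = ∫_0^π cos²(nx) dx = π/2; for n ≠ n', ∫_0^π sin(nx)sin(n'x) dx = ∫_0^π cos(nx)cos(n'x) dx = 0; and by product-to-sum, ∫_0^π sin(nx)cos(n'x) dx = ½∫_0^π [sin((n+n')x) + sin((n−n')x)] dx, which is 0 when n+n' is even and 2n/(n²−n'²) when n+n' is odd (it need not vanish on (0, π)). For the constant mode: ∫_0^π 1 dx = π, ∫_0^π cos(nx) dx = 0, ∫_0^π sin(nx) dx = (1−(−1)^n)/n.
  u² squared terms: (5)²·∫1 dx = 25·π = 25*π;  (4)²·∫sin(2x)² dx = 16·π/2 = 8*π.
  u² cross terms: 2·(5)·(4)·∫1·sin(2x) dx = 40·(0) = 0.
  So ∫_0^π u² dx = 25*π + 8*π + 0 = 33*π.
  (u')² squared terms: (8)²·∫cos(2x)² dx = 64·π/2 = 32*π.
  So ∫_0^π (u')² dx = 32*π.
||u||_{H^1}^2 = (33*π) + (32*π) = 65*π.


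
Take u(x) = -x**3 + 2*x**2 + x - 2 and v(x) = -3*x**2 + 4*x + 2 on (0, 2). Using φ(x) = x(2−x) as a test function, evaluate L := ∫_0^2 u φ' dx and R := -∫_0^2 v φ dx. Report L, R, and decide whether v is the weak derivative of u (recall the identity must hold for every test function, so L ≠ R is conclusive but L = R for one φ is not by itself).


LHS = -28/15, RHS = -16/5. No, v is not the weak derivative of u.

u(x) = -x**3 + 2*x**2 + x - 2, classical derivative u'(x) = -3*x**2 + 4*x + 1.
φ(x) = x(2−x), so φ'(x) = 2 - 2*x.
Note φ(0) = φ(2) = 0, so the boundary term u·φ vanishes.
LHS = ∫_0^2 u(x) φ'(x) dx = ∫_0^2 (2*x^4 - 6*x^3 + 2*x^2 + 6*x - 4) dx. Term by term:
  ∫_0^2 2*x^4 dx = 64/5;  ∫_0^2 -6*x^3 dx = -24;  ∫_0^2 2*x^2 dx = 16/3;
  ∫_0^2 6*x dx = 12;  ∫_0^2 -4 dx = -8.
Sum: 64/5 − 24 + 16/3 + 12 − 8 = -28/15.
So LHS = -28/15.
∫_0^2 v(x) φ(x) dx = ∫_0^2 (3*x^4 - 10*x^3 + 6*x^2 + 4*x) dx. Term by term:
  ∫_0^2 3*x^4 dx = 96/5;  ∫_0^2 -10*x^3 dx = -40;  ∫_0^2 6*x^2 dx = 16;
  ∫_0^2 4*x dx = 8.
Sum: 96/5 − 40 + 16 + 8 = 16/5.
So RHS = -∫_0^2 v(x) φ(x) dx = -16/5.
LHS − RHS = 4/3 ≠ 0, so the identity fails.
(For a valid weak derivative the identity must hold for EVERY test function, in particular this one. The failure shows v is NOT the weak derivative of u.)
Correct weak derivative would be u'(x) = -3*x**2 + 4*x + 1.


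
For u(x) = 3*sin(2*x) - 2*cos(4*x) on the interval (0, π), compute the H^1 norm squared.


||u||_{H^1(0,π)}^2 = 113*π/2

u'(x) = 8*sin(4*x) + 6*cos(2*x).
Expand u² and (u')² and integrate term by term on (0, π), using: for integers n ≥ 1, ∫_0^π sin²(nx) dx = ∫_0^π cos²(nx) dx = π/2; for n ≠ n', ∫_0^π sin(nx)sin(n'x) dx = ∫_0^π cos(nx)cos(n'x) dx = 0; and by product-to-sum, ∫_0^π sin(nx)cos(n'x) dx = ½∫_0^π [sin((n+n')x) + sin((n−n')x)] dx, which is 0 when n+n' is even and 2n/(n²−n'²) when n+n' is odd (it need not vanish on (0, π)).
  u² squared terms: (-2)²·∫cos(4x)² dx = 4·π/2 = 2*π;  (3)²·∫sin(2x)² dx = 9·π/2 = 9*π/2.
  u² cross terms: 2·(-2)·(3)·∫cos(4x)·sin(2x) dx = -12·(0) = 0.
  So ∫_0^π u² dx = 2*π + 9*π/2 + 0 = 13*π/2.
  (u')² squared terms: (6)²·∫cos(2x)² dx = 36·π/2 = 18*π;  (8)²·∫sin(4x)² dx = 64·π/2 = 32*π.
  (u')² cross terms: 2·(6)·(8)·∫cos(2x)·sin(4x) dx = 96·(0) = 0.
  So ∫_0^π (u')² dx = 18*π + 32*π + 0 = 50*π.
||u||_{H^1}^2 = (13*π/2) + (50*π) = 113*π/2.


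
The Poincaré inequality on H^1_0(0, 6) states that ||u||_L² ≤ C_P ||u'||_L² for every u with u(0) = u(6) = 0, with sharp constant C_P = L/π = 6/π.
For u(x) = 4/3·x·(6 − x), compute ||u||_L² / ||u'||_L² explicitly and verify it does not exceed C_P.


||u||_L² / ||u'||_L² = 3*sqrt(10)/5 < C_P = 6/π.

u(x) = 4/3·x·(6 − x), so u'(x) = 8 - 8*x/3.
u(x) = 4/3·x·(6 − x) vanishes at x = 0 and x = 6, so u ∈ H^1_0(0, 6). Differentiate via the product rule and integrate the resulting polynomials term by term.
  ∫_0^6 u² dx = ∫_0^6 (16*x^4/9 - 64*x^3/3 + 64*x^2) dx. Term by term:
    ∫_0^6 16*x^4/9 dx = 13824/5;  ∫_0^6 -64*x^3/3 dx = -6912;  ∫_0^6 64*x^2 dx = 4608.
  Sum: 13824/5 − 6912 + 4608 = 2304/5.
  ∫_0^6 (u')² dx = ∫_0^6 (64*x^2/9 - 128*x/3 + 64) dx. Term by term:
    ∫_0^6 64*x^2/9 dx = 512;  ∫_0^6 -128*x/3 dx = -768;  ∫_0^6 64 dx = 384.
  Sum: 512 − 768 + 384 = 128.
∫_0^6 u² dx = 2304/5, so ||u||_L² = 48*sqrt(5)/5.
∫_0^6 (u')² dx = 128, so ||u'||_L² = 8*sqrt(2).
Ratio ||u||_L² / ||u'||_L² = 3*sqrt(10)/5.
Sharp Poincaré constant on H^1_0(0, 6) is C_P = L/π = 6/π, achieved by sin(π/6·x).
A polynomial bump cannot attain the sharp Poincaré constant (only the first sine eigenfunction does), so the ratio is strictly less than C_P, consistent with ||u||_L² ≤ C_P ||u'||_L².


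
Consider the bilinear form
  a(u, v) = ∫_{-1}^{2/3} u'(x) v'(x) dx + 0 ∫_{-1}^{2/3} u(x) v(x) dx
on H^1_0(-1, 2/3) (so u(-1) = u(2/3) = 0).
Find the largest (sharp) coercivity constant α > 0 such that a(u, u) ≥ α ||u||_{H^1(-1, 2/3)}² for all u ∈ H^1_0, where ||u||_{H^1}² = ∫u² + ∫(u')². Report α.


α = 9*π^2/(25 + 9*π^2)

Coercivity of a(·,·) on H^1_0(-1, 2/3) means a(u, u) ≥ α ||u||_{H^1}² for every u ∈ H^1_0.
The interval has length L = 5/3, and Poincaré/coercivity depend only on L. Here a(u, u) = ∫(u')² + (0)·∫u².
Here c = 0, so a(u,u) = ∫(u')² alone. The condition a(u,u) ≥ α||u||_{H^1}² reads (1−α)∫(u')² ≥ (α−c)∫u². Any admissible α is ≤ 1 (rapidly oscillating u have ∫u²/∫(u')² → 0), and α = 1 would force 0 ≥ (1−c)∫u², impossible since c < 1; so 1−α > 0. By the sharp Poincaré inequality on H^1_0 of an interval of length L, ∫(u')² ≥ (π/L)²∫u² with equality for the first sine mode sin(π(x−x₀)/L) (x₀ the left endpoint), so the inequality holds for all u iff (1−α)(π/L)² ≥ α − c, i.e. α ≤ ((π/L)² + c)/((π/L)² + 1) = (1 + c(L/π)²)/(1 + (L/π)²). (Direct route, valid since c ≤ 0: Poincaré gives c∫u² ≥ c(L/π)²∫(u')², so a(u,u) ≥ (1 + c(L/π)²)∫(u')², while ||u||_{H^1}² ≤ (1 + (L/π)²)∫(u')²; dividing yields the same α.) With (π/L)² = 9*π^2/25 and c = 0, the largest admissible constant is α = ((π/L)² + c)/((π/L)² + 1).
Simplifying, α = 9*π^2/(25 + 9*π^2).


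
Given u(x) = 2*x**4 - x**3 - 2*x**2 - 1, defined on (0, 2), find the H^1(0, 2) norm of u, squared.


||u||_{H^1}^2 = 30230/63

The H^1 norm (squared) on an interval (0, L) is
  ||u||_{H^1}^2 = ∫_0^L u(x)^2 dx + ∫_0^L u'(x)^2 dx.
Compute u'(x) = 8*x**3 - 3*x**2 - 4*x.
Then u(x)^2 = 4*x**8 - 4*x**7 - 7*x**6 + 4*x**5 + 2*x**3 + 4*x**2 + 1 and u'(x)^2 = 64*x**6 - 48*x**5 - 55*x**4 + 24*x**3 + 16*x**2.
Integrate each monomial from 0 to 2 using ∫_0^2 c·x^n dx = c·2^(n+1)/(n+1):
  ∫_0^2 u(x)^2 dx = ∫_0^2 (4*x^8 - 4*x^7 - 7*x^6 + 4*x^5 + 2*x^3 + 4*x^2 + 1) dx. Term by term:
    ∫_0^2 4*x^8 dx = 2048/9;  ∫_0^2 -4*x^7 dx = -128;  ∫_0^2 -7*x^6 dx = -128;
    ∫_0^2 4*x^5 dx = 128/3;  ∫_0^2 2*x^3 dx = 8;  ∫_0^2 4*x^2 dx = 32/3;
    ∫_0^2 1 dx = 2.
  Sum: 2048/9 − 128 − 128 + 128/3 + 8 + 32/3 + 2 = 314/9.
  ∫_0^2 u'(x)^2 dx = ∫_0^2 (64*x^6 - 48*x^5 - 55*x^4 + 24*x^3 + 16*x^2) dx. Term by term:
    ∫_0^2 64*x^6 dx = 8192/7;  ∫_0^2 -48*x^5 dx = -512;  ∫_0^2 -55*x^4 dx = -352;
    ∫_0^2 24*x^3 dx = 96;  ∫_0^2 16*x^2 dx = 128/3.
  Sum: 8192/7 − 512 − 352 + 96 + 128/3 = 9344/21.
Adding: ||u||_{H^1}^2 = 314/9 + 9344/21 = 30230/63.


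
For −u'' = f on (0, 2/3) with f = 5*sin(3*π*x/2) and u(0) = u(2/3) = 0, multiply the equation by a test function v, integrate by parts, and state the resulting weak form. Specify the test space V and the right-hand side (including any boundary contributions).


V = H^1_0(0, 2/3) (so v(0) = v(2/3) = 0); weak form: ∫_0^2/3 u'v' dx = ∫_0^2/3 (5*sin(3*π*x/2)) v dx for all v ∈ V.

Multiply both sides by a test function v and integrate from 0 to 2/3:
  ∫_0^2/3 −u''(x) v(x) dx = ∫_0^2/3 f(x) v(x) dx.
Integrate the LHS by parts once:
  ∫_0^2/3 −u'' v dx = −[u'(x) v(x)]_0^2/3 + ∫_0^2/3 u'(x) v'(x) dx.
Thus ∫_0^2/3 u'(x) v'(x) dx = ∫_0^2/3 f(x) v(x) dx + [u'(x) v(x)]_0^2/3.
Choose V so that boundary terms are either known or forced to vanish.
u is Dirichlet: u(0) = u(2/3) = 0. Let V = H^1_0(0, 2/3); then v(0) = v(2/3) = 0, and [u' v]_0^2/3 = 0.
Weak formulation: find u (satisfying any essential BC) such that ∫_0^2/3 u'(x) v'(x) dx = ∫_0^2/3 f v dx for all v ∈ V.
Substituting f(x) = 5*sin(3*π*x/2), the right-hand side is ∫_0^2/3 (5*sin(3*π*x/2)) v dx.


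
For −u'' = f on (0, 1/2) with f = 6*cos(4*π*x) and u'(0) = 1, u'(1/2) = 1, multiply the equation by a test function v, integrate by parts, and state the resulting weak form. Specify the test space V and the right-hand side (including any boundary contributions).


V = H^1(0, 1/2) (v unrestricted at boundary; u is determined up to an additive constant); weak form: ∫_0^1/2 u'v' dx = ∫_0^1/2 (6*cos(4*π*x)) v dx + v(1/2) − v(0) for all v ∈ V.

Multiply both sides by a test function v and integrate from 0 to 1/2:
  ∫_0^1/2 −u''(x) v(x) dx = ∫_0^1/2 f(x) v(x) dx.
Integrate the LHS by parts once:
  ∫_0^1/2 −u'' v dx = −[u'(x) v(x)]_0^1/2 + ∫_0^1/2 u'(x) v'(x) dx.
Thus ∫_0^1/2 u'(x) v'(x) dx = ∫_0^1/2 f(x) v(x) dx + [u'(x) v(x)]_0^1/2.
Choose V so that boundary terms are either known or forced to vanish.
u has inhomogeneous Neumann u'(0) = 1, u'(1/2) = 1. [u' v]_0^1/2 = (1)·v(1/2) − (1)·v(0) = v(1/2) − v(0). Take V = H^1(0, 1/2); boundary term becomes part of RHS.
Weak formulation: find u (satisfying any essential BC) such that ∫_0^1/2 u'(x) v'(x) dx = ∫_0^1/2 f v dx + v(1/2) − v(0) for all v ∈ V (Neumann data are natural BCs: they enter the RHS as boundary terms).
Substituting f(x) = 6*cos(4*π*x), the right-hand side is ∫_0^1/2 (6*cos(4*π*x)) v dx + v(1/2) − v(0).
Compatibility check (pure Neumann): taking v ≡ 1 ∈ V gives 0 = ∫_0^1/2 f dx + (1) − (1), i.e. ∫_0^1/2 f dx must equal u'(0) − u'(1/2) = 0. Indeed ∫_0^1/2 (6*cos(4*π*x)) dx = 0, so the data are compatible. The solution is then unique only up to an additive constant (fix it e.g. by requiring ∫_0^1/2 u dx = 0).


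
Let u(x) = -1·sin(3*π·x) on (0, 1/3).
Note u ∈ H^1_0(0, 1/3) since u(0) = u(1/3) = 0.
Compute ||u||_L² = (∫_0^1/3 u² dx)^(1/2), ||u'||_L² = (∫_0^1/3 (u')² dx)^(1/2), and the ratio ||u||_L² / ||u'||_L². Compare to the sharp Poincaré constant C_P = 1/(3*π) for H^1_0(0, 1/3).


||u||_L² / ||u'||_L² = 1/(3*π) = C_P.

u(x) = -1·sin(3*π·x), so u'(x) = -3*π*cos(3*π*x).
Writing u(x) = A·sin(kπx/L) with A = -1 and k = 1, use ∫_0^L sin²(kπx/L) dx = L/2 and ∫_0^L cos²(kπx/L) dx = L/2.
u² = 1·sin²(3*π·x) and (u')² = 9*π^2·cos²(3*π·x), and each of sin², cos² integrates to L/2 = 1/6 over (0, 1/3).
∫_0^1/3 u² dx = 1/6, so ||u||_L² = sqrt(6)/6.
∫_0^1/3 (u')² dx = 3*π^2/2, so ||u'||_L² = sqrt(6)*π/2.
Ratio ||u||_L² / ||u'||_L² = 1/(3*π).
Sharp Poincaré constant on H^1_0(0, 1/3) is C_P = L/π = 1/(3*π), achieved by sin(3*π·x).
This is the k = 1 eigenfunction (up to amplitude), so the ratio equals the sharp Poincaré constant exactly.


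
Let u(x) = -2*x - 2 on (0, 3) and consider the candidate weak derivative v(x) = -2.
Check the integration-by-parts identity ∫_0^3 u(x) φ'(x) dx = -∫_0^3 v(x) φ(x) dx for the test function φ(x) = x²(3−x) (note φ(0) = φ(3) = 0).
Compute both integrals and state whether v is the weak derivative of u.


LHS = 27/2, RHS = 27/2. Yes, v = u' weakly.

u(x) = -2*x - 2, classical derivative u'(x) = -2.
φ(x) = x²(3−x), so φ'(x) = 3*x*(2 - x).
Note φ(0) = φ(3) = 0, so the boundary term u·φ vanishes.
LHS = ∫_0^3 u(x) φ'(x) dx = ∫_0^3 (6*x^3 - 6*x^2 - 12*x) dx. Term by term:
  ∫_0^3 6*x^3 dx = 243/2;  ∫_0^3 -6*x^2 dx = -54;  ∫_0^3 -12*x dx = -54.
Sum: 243/2 − 54 − 54 = 27/2.
So LHS = 27/2.
∫_0^3 v(x) φ(x) dx = ∫_0^3 (2*x^3 - 6*x^2) dx. Term by term:
  ∫_0^3 2*x^3 dx = 81/2;  ∫_0^3 -6*x^2 dx = -54.
Sum: 81/2 − 54 = -27/2.
So RHS = -∫_0^3 v(x) φ(x) dx = 27/2.
LHS = RHS, so the identity holds for this test φ.
Moreover u is smooth here and v(x) = u'(x) = -2 pointwise, so the identity holds for every test function. Hence v is the weak derivative of u.


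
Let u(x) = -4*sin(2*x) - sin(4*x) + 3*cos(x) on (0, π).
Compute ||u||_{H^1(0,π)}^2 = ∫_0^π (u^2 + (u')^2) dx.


||u||_{H^1(0,π)}^2 = -352/5 + 115*π/2

u'(x) = -3*sin(x) - 8*cos(2*x) - 4*cos(4*x).
Expand u² and (u')² and integrate term by term on (0, π), using: for integers n ≥ 1, ∫_0^π sin²(nx) dx = ∫_0^π cos²(nx) dx = π/2; for n ≠ n', ∫_0^π sin(nx)sin(n'x) dx = ∫_0^π cos(nx)cos(n'x) dx = 0; and by product-to-sum, ∫_0^π sin(nx)cos(n'x) dx = ½∫_0^π [sin((n+n')x) + sin((n−n')x)] dx, which is 0 when n+n' is even and 2n/(n²−n'²) when n+n' is odd (it need not vanish on (0, π)).
  u² squared terms: (-1)²·∫sin(4x)² dx = 1·π/2 = π/2;  (-4)²·∫sin(2x)² dx = 16·π/2 = 8*π;  (3)²·∫cos(x)² dx = 9·π/2 = 9*π/2.
  u² cross terms: 2·(-1)·(-4)·∫sin(4x)·sin(2x) dx = 8·(0) = 0;  2·(-1)·(3)·∫sin(4x)·cos(x) dx = -6·(8/15) = -16/5;  2·(-4)·(3)·∫sin(2x)·cos(x) dx = -24·(4/3) = -32.
  So ∫_0^π u² dx = π/2 + 8*π + 9*π/2 + 0 − 16/5 − 32 = -176/5 + 13*π.
  (u')² squared terms: (-8)²·∫cos(2x)² dx = 64·π/2 = 32*π;  (-4)²·∫cos(4x)² dx = 16·π/2 = 8*π;  (-3)²·∫sin(x)² dx = 9·π/2 = 9*π/2.
  (u')² cross terms: 2·(-8)·(-4)·∫cos(2x)·cos(4x) dx = 64·(0) = 0;  2·(-8)·(-3)·∫cos(2x)·sin(x) dx = 48·(-2/3) = -32;  2·(-4)·(-3)·∫cos(4x)·sin(x) dx = 24·(-2/15) = -16/5.
  So ∫_0^π (u')² dx = 32*π + 8*π + 9*π/2 + 0 − 32 − 16/5 = -176/5 + 89*π/2.
||u||_{H^1}^2 = (-176/5 + 13*π) + (-176/5 + 89*π/2) = -352/5 + 115*π/2.


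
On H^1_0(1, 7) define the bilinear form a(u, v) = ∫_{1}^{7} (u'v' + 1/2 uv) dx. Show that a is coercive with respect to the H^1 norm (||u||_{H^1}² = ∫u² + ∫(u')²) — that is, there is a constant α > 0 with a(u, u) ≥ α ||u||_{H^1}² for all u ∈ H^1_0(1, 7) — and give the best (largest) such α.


α = (π^2 + 18)/(π^2 + 36)

Coercivity of a(·,·) on H^1_0(1, 7) means a(u, u) ≥ α ||u||_{H^1}² for every u ∈ H^1_0.
The interval has length L = 6, and Poincaré/coercivity depend only on L. Here a(u, u) = ∫(u')² + (1/2)·∫u².
Here 0 < c = 1/2 < 1. The condition a(u,u) ≥ α||u||_{H^1}² reads (1−α)∫(u')² ≥ (α−c)∫u². Any admissible α is ≤ 1 (rapidly oscillating u have ∫u²/∫(u')² → 0), and α = 1 would force 0 ≥ (1−c)∫u², impossible since c < 1; so 1−α > 0. By the sharp Poincaré inequality on H^1_0 of an interval of length L, ∫(u')² ≥ (π/L)²∫u² with equality for the first sine mode sin(π(x−x₀)/L) (x₀ the left endpoint), so the inequality holds for all u iff (1−α)(π/L)² ≥ α − c, i.e. α ≤ ((π/L)² + c)/((π/L)² + 1) = (1 + c(L/π)²)/(1 + (L/π)²). With (π/L)² = π^2/36 and c = 1/2, the largest admissible constant is α = ((π/L)² + c)/((π/L)² + 1).
Simplifying, α = (π^2 + 18)/(π^2 + 36).


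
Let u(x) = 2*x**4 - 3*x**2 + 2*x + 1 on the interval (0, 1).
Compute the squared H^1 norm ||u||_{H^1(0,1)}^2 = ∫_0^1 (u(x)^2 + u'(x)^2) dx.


||u||_{H^1}^2 = 1241/315

The H^1 norm (squared) on an interval (0, L) is
  ||u||_{H^1}^2 = ∫_0^L u(x)^2 dx + ∫_0^L u'(x)^2 dx.
Compute u'(x) = 8*x**3 - 6*x + 2.
Then u(x)^2 = 4*x**8 - 12*x**6 + 8*x**5 + 13*x**4 - 12*x**3 - 2*x**2 + 4*x + 1 and u'(x)^2 = 64*x**6 - 96*x**4 + 32*x**3 + 36*x**2 - 24*x + 4.
Integrate each monomial from 0 to 1 using ∫_0^1 c·x^n dx = c·1^(n+1)/(n+1):
  ∫_0^1 u(x)^2 dx = ∫_0^1 (4*x^8 - 12*x^6 + 8*x^5 + 13*x^4 - 12*x^3 - 2*x^2 + 4*x + 1) dx. Term by term:
    ∫_0^1 4*x^8 dx = 4/9;  ∫_0^1 -12*x^6 dx = -12/7;  ∫_0^1 8*x^5 dx = 4/3;
    ∫_0^1 13*x^4 dx = 13/5;  ∫_0^1 -12*x^3 dx = -3;  ∫_0^1 -2*x^2 dx = -2/3;
    ∫_0^1 4*x dx = 2;  ∫_0^1 1 dx = 1.
  Sum: 4/9 − 12/7 + 4/3 + 13/5 − 3 − 2/3 + 2 + 1 = 629/315.
  ∫_0^1 u'(x)^2 dx = ∫_0^1 (64*x^6 - 96*x^4 + 32*x^3 + 36*x^2 - 24*x + 4) dx. Term by term:
    ∫_0^1 64*x^6 dx = 64/7;  ∫_0^1 -96*x^4 dx = -96/5;  ∫_0^1 32*x^3 dx = 8;
    ∫_0^1 36*x^2 dx = 12;  ∫_0^1 -24*x dx = -12;  ∫_0^1 4 dx = 4.
  Sum: 64/7 − 96/5 + 8 + 12 − 12 + 4 = 68/35.
Adding: ||u||_{H^1}^2 = 629/315 + 68/35 = 1241/315.


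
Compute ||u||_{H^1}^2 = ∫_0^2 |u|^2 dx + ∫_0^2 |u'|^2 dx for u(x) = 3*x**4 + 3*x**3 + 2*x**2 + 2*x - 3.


||u||_{H^1}^2 = 175906/21

The H^1 norm (squared) on an interval (0, L) is
  ||u||_{H^1}^2 = ∫_0^L u(x)^2 dx + ∫_0^L u'(x)^2 dx.
Compute u'(x) = 12*x**3 + 9*x**2 + 4*x + 2.
Then u(x)^2 = 9*x**8 + 18*x**7 + 21*x**6 + 24*x**5 - 2*x**4 - 10*x**3 - 8*x**2 - 12*x + 9 and u'(x)^2 = 144*x**6 + 216*x**5 + 177*x**4 + 120*x**3 + 52*x**2 + 16*x + 4.
Integrate each monomial from 0 to 2 using ∫_0^2 c·x^n dx = c·2^(n+1)/(n+1):
  ∫_0^2 u(x)^2 dx = ∫_0^2 (9*x^8 + 18*x^7 + 21*x^6 + 24*x^5 - 2*x^4 - 10*x^3 - 8*x^2 - 12*x + 9) dx. Term by term:
    ∫_0^2 9*x^8 dx = 512;  ∫_0^2 18*x^7 dx = 576;  ∫_0^2 21*x^6 dx = 384;
    ∫_0^2 24*x^5 dx = 256;  ∫_0^2 -2*x^4 dx = -64/5;  ∫_0^2 -10*x^3 dx = -40;
    ∫_0^2 -8*x^2 dx = -64/3;  ∫_0^2 -12*x dx = -24;  ∫_0^2 9 dx = 18.
  Sum: 512 + 576 + 384 + 256 − 64/5 − 40 − 64/3 − 24 + 18 = 24718/15.
  ∫_0^2 u'(x)^2 dx = ∫_0^2 (144*x^6 + 216*x^5 + 177*x^4 + 120*x^3 + 52*x^2 + 16*x + 4) dx. Term by term:
    ∫_0^2 144*x^6 dx = 18432/7;  ∫_0^2 216*x^5 dx = 2304;  ∫_0^2 177*x^4 dx = 5664/5;
    ∫_0^2 120*x^3 dx = 480;  ∫_0^2 52*x^2 dx = 416/3;  ∫_0^2 16*x dx = 32;
    ∫_0^2 4 dx = 8.
  Sum: 18432/7 + 2304 + 5664/5 + 480 + 416/3 + 32 + 8 = 706504/105.
Adding: ||u||_{H^1}^2 = 24718/15 + 706504/105 = 175906/21.


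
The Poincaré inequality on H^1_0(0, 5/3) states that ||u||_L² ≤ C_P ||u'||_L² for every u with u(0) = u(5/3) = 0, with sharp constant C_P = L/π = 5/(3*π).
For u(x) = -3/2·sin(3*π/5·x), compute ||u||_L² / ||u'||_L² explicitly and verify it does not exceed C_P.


||u||_L² / ||u'||_L² = 5/(3*π) = C_P.

u(x) = -3/2·sin(3*π/5·x), so u'(x) = -9*π*cos(3*π*x/5)/10.
Writing u(x) = A·sin(kπx/L) with A = -3/2 and k = 1, use ∫_0^L sin²(kπx/L) dx = L/2 and ∫_0^L cos²(kπx/L) dx = L/2.
u² = 9/4·sin²(3*π/5·x) and (u')² = 81*π^2/100·cos²(3*π/5·x), and each of sin², cos² integrates to L/2 = 5/6 over (0, 5/3).
∫_0^5/3 u² dx = 15/8, so ||u||_L² = sqrt(30)/4.
∫_0^5/3 (u')² dx = 27*π^2/40, so ||u'||_L² = 3*sqrt(30)*π/20.
Ratio ||u||_L² / ||u'||_L² = 5/(3*π).
Sharp Poincaré constant on H^1_0(0, 5/3) is C_P = L/π = 5/(3*π), achieved by sin(3*π/5·x).
This is the k = 1 eigenfunction (up to amplitude), so the ratio equals the sharp Poincaré constant exactly.


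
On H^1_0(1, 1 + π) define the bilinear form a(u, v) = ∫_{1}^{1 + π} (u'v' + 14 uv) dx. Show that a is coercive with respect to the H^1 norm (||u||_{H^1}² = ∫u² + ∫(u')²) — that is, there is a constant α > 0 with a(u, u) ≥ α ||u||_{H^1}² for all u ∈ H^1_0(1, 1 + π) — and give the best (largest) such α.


α = 1

Coercivity of a(·,·) on H^1_0(1, 1 + π) means a(u, u) ≥ α ||u||_{H^1}² for every u ∈ H^1_0.
The interval has length L = π, and Poincaré/coercivity depend only on L. Here a(u, u) = ∫(u')² + (14)·∫u².
Here c = 14 ≥ 1, so a(u,u) = ∫(u')² + c∫u² ≥ ∫(u')² + ∫u² = ||u||_{H^1}², i.e. α = 1 works. No larger α is possible: a(u,u) ≥ α||u||_{H^1}² means (1−α)∫(u')² ≥ (α−c)∫u², and for the modes u_n = sin(nπ(x−x₀)/L) (x₀ the left endpoint) one has ∫u_n²/∫(u_n')² = (L/(nπ))² → 0, so a(u_n,u_n)/||u_n||_{H^1}² → 1. Hence the optimal constant is α = 1.
Therefore α = 1.


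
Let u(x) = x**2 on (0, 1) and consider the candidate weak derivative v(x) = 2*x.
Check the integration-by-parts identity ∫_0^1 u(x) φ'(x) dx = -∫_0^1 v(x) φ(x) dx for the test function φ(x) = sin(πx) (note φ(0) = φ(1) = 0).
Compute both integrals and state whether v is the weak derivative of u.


LHS = -2/π, RHS = -2/π. Yes, v = u' weakly.

u(x) = x**2, classical derivative u'(x) = 2*x.
φ(x) = sin(πx), so φ'(x) = π*cos(π*x).
Note φ(0) = φ(1) = 0, so the boundary term u·φ vanishes.
LHS = ∫_0^1 u(x) φ'(x) dx = ∫_0^1 (π*x^2*cos(π*x)) dx. Term by term:
  ∫_0^1 π*x^2*cos(π*x) dx = -2/π.
So LHS = -2/π.
∫_0^1 v(x) φ(x) dx = ∫_0^1 (2*x*sin(π*x)) dx. Term by term:
  ∫_0^1 2*x*sin(π*x) dx = 2/π.
So RHS = -∫_0^1 v(x) φ(x) dx = -2/π.
LHS = RHS, so the identity holds for this test φ.
Moreover u is smooth here and v(x) = u'(x) = 2*x pointwise, so the identity holds for every test function. Hence v is the weak derivative of u.


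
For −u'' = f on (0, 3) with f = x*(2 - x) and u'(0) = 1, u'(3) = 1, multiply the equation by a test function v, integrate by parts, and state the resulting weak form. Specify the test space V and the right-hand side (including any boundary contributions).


V = H^1(0, 3) (v unrestricted at boundary; u is determined up to an additive constant); weak form: ∫_0^3 u'v' dx = ∫_0^3 (x*(2 - x)) v dx + v(3) − v(0) for all v ∈ V.

Multiply both sides by a test function v and integrate from 0 to 3:
  ∫_0^3 −u''(x) v(x) dx = ∫_0^3 f(x) v(x) dx.
Integrate the LHS by parts once:
  ∫_0^3 −u'' v dx = −[u'(x) v(x)]_0^3 + ∫_0^3 u'(x) v'(x) dx.
Thus ∫_0^3 u'(x) v'(x) dx = ∫_0^3 f(x) v(x) dx + [u'(x) v(x)]_0^3.
Choose V so that boundary terms are either known or forced to vanish.
u has inhomogeneous Neumann u'(0) = 1, u'(3) = 1. [u' v]_0^3 = (1)·v(3) − (1)·v(0) = v(3) − v(0). Take V = H^1(0, 3); boundary term becomes part of RHS.
Weak formulation: find u (satisfying any essential BC) such that ∫_0^3 u'(x) v'(x) dx = ∫_0^3 f v dx + v(3) − v(0) for all v ∈ V (Neumann data are natural BCs: they enter the RHS as boundary terms).
Substituting f(x) = x*(2 - x), the right-hand side is ∫_0^3 (x*(2 - x)) v dx + v(3) − v(0).
Compatibility check (pure Neumann): taking v ≡ 1 ∈ V gives 0 = ∫_0^3 f dx + (1) − (1), i.e. ∫_0^3 f dx must equal u'(0) − u'(3) = 0. Indeed ∫_0^3 (x*(2 - x)) dx = 0, so the data are compatible. The solution is then unique only up to an additive constant (fix it e.g. by requiring ∫_0^3 u dx = 0).


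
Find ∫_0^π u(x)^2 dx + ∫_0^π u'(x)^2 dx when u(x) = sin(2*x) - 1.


||u||_{H^1(0,π)}^2 = 7*π/2

u'(x) = 2*cos(2*x).
Expand u² and (u')² and integrate term by term on (0, π), using: for integers n ≥ 1, ∫_0^π sin²(nx) dx = ∫_0^π cos²(nx) dx = π/2; for n ≠ n', ∫_0^π sin(nx)sin(n'x) dx = ∫_0^π cos(nx)cos(n'x) dx = 0; and by product-to-sum, ∫_0^π sin(nx)cos(n'x) dx = ½∫_0^π [sin((n+n')x) + sin((n−n')x)] dx, which is 0 when n+n' is even and 2n/(n²−n'²) when n+n' is odd (it need not vanish on (0, π)). For the constant mode: ∫_0^π 1 dx = π, ∫_0^π cos(nx) dx = 0, ∫_0^π sin(nx) dx = (1−(−1)^n)/n.
  u² squared terms: (-1)²·∫1 dx = 1·π = π;  (1)²·∫sin(2x)² dx = 1·π/2 = π/2.
  u² cross terms: 2·(-1)·(1)·∫1·sin(2x) dx = -2·(0) = 0.
  So ∫_0^π u² dx = π + π/2 + 0 = 3*π/2.
  (u')² squared terms: (2)²·∫cos(2x)² dx = 4·π/2 = 2*π.
  So ∫_0^π (u')² dx = 2*π.
||u||_{H^1}^2 = (3*π/2) + (2*π) = 7*π/2.


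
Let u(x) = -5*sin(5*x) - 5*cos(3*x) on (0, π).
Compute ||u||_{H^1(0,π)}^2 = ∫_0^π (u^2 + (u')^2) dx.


||u||_{H^1(0,π)}^2 = 450*π

u'(x) = 15*sin(3*x) - 25*cos(5*x).
Expand u² and (u')² and integrate term by term on (0, π), using: for integers n ≥ 1, ∫_0^π sin²(nx) dx = ∫_0^π cos²(nx) dx = π/2; for n ≠ n', ∫_0^π sin(nx)sin(n'x) dx = ∫_0^π cos(nx)cos(n'x) dx = 0; and by product-to-sum, ∫_0^π sin(nx)cos(n'x) dx = ½∫_0^π [sin((n+n')x) + sin((n−n')x)] dx, which is 0 when n+n' is even and 2n/(n²−n'²) when n+n' is odd (it need not vanish on (0, π)).
  u² squared terms: (-5)²·∫cos(3x)² dx = 25·π/2 = 25*π/2;  (-5)²·∫sin(5x)² dx = 25·π/2 = 25*π/2.
  u² cross terms: 2·(-5)·(-5)·∫cos(3x)·sin(5x) dx = 50·(0) = 0.
  So ∫_0^π u² dx = 25*π/2 + 25*π/2 + 0 = 25*π.
  (u')² squared terms: (-25)²·∫cos(5x)² dx = 625·π/2 = 625*π/2;  (15)²·∫sin(3x)² dx = 225·π/2 = 225*π/2.
  (u')² cross terms: 2·(-25)·(15)·∫cos(5x)·sin(3x) dx = -750·(0) = 0.
  So ∫_0^π (u')² dx = 625*π/2 + 225*π/2 + 0 = 425*π.
||u||_{H^1}^2 = (25*π) + (425*π) = 450*π.


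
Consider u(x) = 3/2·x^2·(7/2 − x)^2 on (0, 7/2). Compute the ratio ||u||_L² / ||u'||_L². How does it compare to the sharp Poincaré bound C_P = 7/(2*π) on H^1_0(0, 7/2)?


||u||_L² / ||u'||_L² = 7*sqrt(3)/12 < C_P = 7/(2*π).

u(x) = 3/2·x^2·(7/2 − x)^2, so u'(x) = 3*x*(2*x - 7)*(4*x - 7)/4.
u(x) = 3/2·x^2·(7/2 − x)^2 vanishes at x = 0 and x = 7/2, so u ∈ H^1_0(0, 7/2). Differentiate via the product rule and integrate the resulting polynomials term by term.
  ∫_0^7/2 u² dx = ∫_0^7/2 (9*x^8/4 - 63*x^7/2 + 1323*x^6/8 - 3087*x^5/8 + 21609*x^4/64) dx. Term by term:
    ∫_0^7/2 9*x^8/4 dx = 40353607/2048;  ∫_0^7/2 -63*x^7/2 dx = -363182463/4096;  ∫_0^7/2 1323*x^6/8 dx = 155649627/1024;
    ∫_0^7/2 -3087*x^5/8 dx = -121060821/1024;  ∫_0^7/2 21609*x^4/64 dx = 363182463/10240.
  Sum: 40353607/2048 − 363182463/4096 + 155649627/1024 − 121060821/1024 + 363182463/10240 = 5764801/20480.
  ∫_0^7/2 (u')² dx = ∫_0^7/2 (36*x^6 - 378*x^5 + 5733*x^4/4 - 9261*x^3/4 + 21609*x^2/16) dx. Term by term:
    ∫_0^7/2 36*x^6 dx = 1058841/32;  ∫_0^7/2 -378*x^5 dx = -7411887/64;  ∫_0^7/2 5733*x^4/4 dx = 96354531/640;
    ∫_0^7/2 -9261*x^3/4 dx = -22235661/256;  ∫_0^7/2 21609*x^2/16 dx = 2470629/128.
  Sum: 1058841/32 − 7411887/64 + 96354531/640 − 22235661/256 + 2470629/128 = 352947/1280.
∫_0^7/2 u² dx = 5764801/20480, so ||u||_L² = 2401*sqrt(5)/320.
∫_0^7/2 (u')² dx = 352947/1280, so ||u'||_L² = 343*sqrt(15)/80.
Ratio ||u||_L² / ||u'||_L² = 7*sqrt(3)/12.
Sharp Poincaré constant on H^1_0(0, 7/2) is C_P = L/π = 7/(2*π), achieved by sin(2*π/7·x).
A polynomial bump cannot attain the sharp Poincaré constant (only the first sine eigenfunction does), so the ratio is strictly less than C_P, consistent with ||u||_L² ≤ C_P ||u'||_L².


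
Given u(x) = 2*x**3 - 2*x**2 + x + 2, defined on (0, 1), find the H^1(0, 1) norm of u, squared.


||u||_{H^1}^2 = 739/105

The H^1 norm (squared) on an interval (0, L) is
  ||u||_{H^1}^2 = ∫_0^L u(x)^2 dx + ∫_0^L u'(x)^2 dx.
Compute u'(x) = 6*x**2 - 4*x + 1.
Then u(x)^2 = 4*x**6 - 8*x**5 + 8*x**4 + 4*x**3 - 7*x**2 + 4*x + 4 and u'(x)^2 = 36*x**4 - 48*x**3 + 28*x**2 - 8*x + 1.
Integrate each monomial from 0 to 1 using ∫_0^1 c·x^n dx = c·1^(n+1)/(n+1):
  ∫_0^1 u(x)^2 dx = ∫_0^1 (4*x^6 - 8*x^5 + 8*x^4 + 4*x^3 - 7*x^2 + 4*x + 4) dx. Term by term:
    ∫_0^1 4*x^6 dx = 4/7;  ∫_0^1 -8*x^5 dx = -4/3;  ∫_0^1 8*x^4 dx = 8/5;
    ∫_0^1 4*x^3 dx = 1;  ∫_0^1 -7*x^2 dx = -7/3;  ∫_0^1 4*x dx = 2;
    ∫_0^1 4 dx = 4.
  Sum: 4/7 − 4/3 + 8/5 + 1 − 7/3 + 2 + 4 = 578/105.
  ∫_0^1 u'(x)^2 dx = ∫_0^1 (36*x^4 - 48*x^3 + 28*x^2 - 8*x + 1) dx. Term by term:
    ∫_0^1 36*x^4 dx = 36/5;  ∫_0^1 -48*x^3 dx = -12;  ∫_0^1 28*x^2 dx = 28/3;
    ∫_0^1 -8*x dx = -4;  ∫_0^1 1 dx = 1.
  Sum: 36/5 − 12 + 28/3 − 4 + 1 = 23/15.
Adding: ||u||_{H^1}^2 = 578/105 + 23/15 = 739/105.


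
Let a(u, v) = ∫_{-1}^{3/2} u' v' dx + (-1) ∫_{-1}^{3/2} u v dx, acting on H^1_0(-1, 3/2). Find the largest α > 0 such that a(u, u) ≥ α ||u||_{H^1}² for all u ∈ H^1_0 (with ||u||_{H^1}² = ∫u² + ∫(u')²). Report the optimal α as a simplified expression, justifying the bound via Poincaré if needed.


α = (-25 + 4*π^2)/(25 + 4*π^2)

Coercivity of a(·,·) on H^1_0(-1, 3/2) means a(u, u) ≥ α ||u||_{H^1}² for every u ∈ H^1_0.
The interval has length L = 5/2, and Poincaré/coercivity depend only on L. Here a(u, u) = ∫(u')² + (-1)·∫u².
Here c = -1 < 0 with |c| < (π/L)² = 4*π^2/25, so coercivity still holds. The condition a(u,u) ≥ α||u||_{H^1}² reads (1−α)∫(u')² ≥ (α−c)∫u². Any admissible α is ≤ 1 (rapidly oscillating u have ∫u²/∫(u')² → 0), and α = 1 would force 0 ≥ (1−c)∫u², impossible since c < 1; so 1−α > 0. By the sharp Poincaré inequality on H^1_0 of an interval of length L, ∫(u')² ≥ (π/L)²∫u² with equality for the first sine mode sin(π(x−x₀)/L) (x₀ the left endpoint), so the inequality holds for all u iff (1−α)(π/L)² ≥ α − c, i.e. α ≤ ((π/L)² + c)/((π/L)² + 1) = (1 + c(L/π)²)/(1 + (L/π)²). (Direct route, valid since c ≤ 0: Poincaré gives c∫u² ≥ c(L/π)²∫(u')², so a(u,u) ≥ (1 + c(L/π)²)∫(u')², while ||u||_{H^1}² ≤ (1 + (L/π)²)∫(u')²; dividing yields the same α.) With (π/L)² = 4*π^2/25 and c = -1, the largest admissible constant is α = ((π/L)² + c)/((π/L)² + 1).
Simplifying, α = (-25 + 4*π^2)/(25 + 4*π^2).


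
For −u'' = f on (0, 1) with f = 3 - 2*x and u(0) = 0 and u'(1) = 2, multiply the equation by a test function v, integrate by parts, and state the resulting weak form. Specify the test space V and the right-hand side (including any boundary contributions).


V = {v ∈ H^1(0, 1) : v(0) = 0} (test functions vanish at x = 0 where u is specified); weak form: ∫_0^1 u'v' dx = ∫_0^1 (3 - 2*x) v dx + 2·v(1) for all v ∈ V.

Multiply both sides by a test function v and integrate from 0 to 1:
  ∫_0^1 −u''(x) v(x) dx = ∫_0^1 f(x) v(x) dx.
Integrate the LHS by parts once:
  ∫_0^1 −u'' v dx = −[u'(x) v(x)]_0^1 + ∫_0^1 u'(x) v'(x) dx.
Thus ∫_0^1 u'(x) v'(x) dx = ∫_0^1 f(x) v(x) dx + [u'(x) v(x)]_0^1.
Choose V so that boundary terms are either known or forced to vanish.
Mixed BC: u(0) = 0 (Dirichlet) and u'(1) = 2 (Neumann). Define V = {v ∈ H^1(0, 1) : v(0) = 0}. Then [u' v]_0^1 = u'(1)·v(1) − u'(0)·0 = 2·v(1).
Weak formulation: find u (satisfying any essential BC) such that ∫_0^1 u'(x) v'(x) dx = ∫_0^1 f v dx + 2·v(1) for all v ∈ V (Dirichlet at 0 absorbed into V; Neumann datum at x = 1 contributes the boundary term).
Substituting f(x) = 3 - 2*x, the right-hand side is ∫_0^1 (3 - 2*x) v dx + 2·v(1).


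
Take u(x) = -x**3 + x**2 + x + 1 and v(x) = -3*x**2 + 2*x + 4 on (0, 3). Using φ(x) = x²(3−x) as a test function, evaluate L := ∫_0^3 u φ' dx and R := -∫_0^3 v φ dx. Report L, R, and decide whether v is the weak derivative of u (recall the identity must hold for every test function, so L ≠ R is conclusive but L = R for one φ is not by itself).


LHS = 837/20, RHS = 108/5. No, v is not the weak derivative of u.

u(x) = -x**3 + x**2 + x + 1, classical derivative u'(x) = -3*x**2 + 2*x + 1.
φ(x) = x²(3−x), so φ'(x) = 3*x*(2 - x).
Note φ(0) = φ(3) = 0, so the boundary term u·φ vanishes.
LHS = ∫_0^3 u(x) φ'(x) dx = ∫_0^3 (3*x^5 - 9*x^4 + 3*x^3 + 3*x^2 + 6*x) dx. Term by term:
  ∫_0^3 3*x^5 dx = 729/2;  ∫_0^3 -9*x^4 dx = -2187/5;  ∫_0^3 3*x^3 dx = 243/4;
  ∫_0^3 3*x^2 dx = 27;  ∫_0^3 6*x dx = 27.
Sum: 729/2 − 2187/5 + 243/4 + 27 + 27 = 837/20.
So LHS = 837/20.
∫_0^3 v(x) φ(x) dx = ∫_0^3 (3*x^5 - 11*x^4 + 2*x^3 + 12*x^2) dx. Term by term:
  ∫_0^3 3*x^5 dx = 729/2;  ∫_0^3 -11*x^4 dx = -2673/5;  ∫_0^3 2*x^3 dx = 81/2;
  ∫_0^3 12*x^2 dx = 108.
Sum: 729/2 − 2673/5 + 81/2 + 108 = -108/5.
So RHS = -∫_0^3 v(x) φ(x) dx = 108/5.
LHS − RHS = 81/4 ≠ 0, so the identity fails.
(For a valid weak derivative the identity must hold for EVERY test function, in particular this one. The failure shows v is NOT the weak derivative of u.)
Correct weak derivative would be u'(x) = -3*x**2 + 2*x + 1.


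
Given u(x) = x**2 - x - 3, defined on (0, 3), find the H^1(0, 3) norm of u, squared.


||u||_{H^1}^2 = 381/10

The H^1 norm (squared) on an interval (0, L) is
  ||u||_{H^1}^2 = ∫_0^L u(x)^2 dx + ∫_0^L u'(x)^2 dx.
Compute u'(x) = 2*x - 1.
Then u(x)^2 = x**4 - 2*x**3 - 5*x**2 + 6*x + 9 and u'(x)^2 = 4*x**2 - 4*x + 1.
Integrate each monomial from 0 to 3 using ∫_0^3 c·x^n dx = c·3^(n+1)/(n+1):
  ∫_0^3 u(x)^2 dx = ∫_0^3 (x^4 - 2*x^3 - 5*x^2 + 6*x + 9) dx. Term by term:
    ∫_0^3 x^4 dx = 243/5;  ∫_0^3 -2*x^3 dx = -81/2;  ∫_0^3 -5*x^2 dx = -45;
    ∫_0^3 6*x dx = 27;  ∫_0^3 9 dx = 27.
  Sum: 243/5 − 81/2 − 45 + 27 + 27 = 171/10.
  ∫_0^3 u'(x)^2 dx = ∫_0^3 (4*x^2 - 4*x + 1) dx. Term by term:
    ∫_0^3 4*x^2 dx = 36;  ∫_0^3 -4*x dx = -18;  ∫_0^3 1 dx = 3.
  Sum: 36 − 18 + 3 = 21.
Adding: ||u||_{H^1}^2 = 171/10 + 21 = 381/10.


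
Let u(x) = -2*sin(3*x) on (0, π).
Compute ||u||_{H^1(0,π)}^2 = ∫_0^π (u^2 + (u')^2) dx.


||u||_{H^1(0,π)}^2 = 20*π

u'(x) = -6*cos(3*x).
Expand u² and (u')² and integrate term by term on (0, π), using: for integers n ≥ 1, ∫_0^π sin²(nx) dx = ∫_0^π cos²(nx) dx = π/2; for n ≠ n', ∫_0^π sin(nx)sin(n'x) dx = ∫_0^π cos(nx)cos(n'x) dx = 0; and by product-to-sum, ∫_0^π sin(nx)cos(n'x) dx = ½∫_0^π [sin((n+n')x) + sin((n−n')x)] dx, which is 0 when n+n' is even and 2n/(n²−n'²) when n+n' is odd (it need not vanish on (0, π)).
  u² squared terms: (-2)²·∫sin(3x)² dx = 4·π/2 = 2*π.
  So ∫_0^π u² dx = 2*π.
  (u')² squared terms: (-6)²·∫cos(3x)² dx = 36·π/2 = 18*π.
  So ∫_0^π (u')² dx = 18*π.
||u||_{H^1}^2 = (2*π) + (18*π) = 20*π.


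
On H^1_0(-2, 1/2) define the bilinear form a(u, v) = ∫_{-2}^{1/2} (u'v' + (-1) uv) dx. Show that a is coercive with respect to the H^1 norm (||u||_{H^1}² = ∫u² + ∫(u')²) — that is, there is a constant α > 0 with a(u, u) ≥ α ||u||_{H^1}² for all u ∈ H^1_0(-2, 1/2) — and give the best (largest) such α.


α = (-25 + 4*π^2)/(25 + 4*π^2)

Coercivity of a(·,·) on H^1_0(-2, 1/2) means a(u, u) ≥ α ||u||_{H^1}² for every u ∈ H^1_0.
The interval has length L = 5/2, and Poincaré/coercivity depend only on L. Here a(u, u) = ∫(u')² + (-1)·∫u².
Here c = -1 < 0 with |c| < (π/L)² = 4*π^2/25, so coercivity still holds. The condition a(u,u) ≥ α||u||_{H^1}² reads (1−α)∫(u')² ≥ (α−c)∫u². Any admissible α is ≤ 1 (rapidly oscillating u have ∫u²/∫(u')² → 0), and α = 1 would force 0 ≥ (1−c)∫u², impossible since c < 1; so 1−α > 0. By the sharp Poincaré inequality on H^1_0 of an interval of length L, ∫(u')² ≥ (π/L)²∫u² with equality for the first sine mode sin(π(x−x₀)/L) (x₀ the left endpoint), so the inequality holds for all u iff (1−α)(π/L)² ≥ α − c, i.e. α ≤ ((π/L)² + c)/((π/L)² + 1) = (1 + c(L/π)²)/(1 + (L/π)²). (Direct route, valid since c ≤ 0: Poincaré gives c∫u² ≥ c(L/π)²∫(u')², so a(u,u) ≥ (1 + c(L/π)²)∫(u')², while ||u||_{H^1}² ≤ (1 + (L/π)²)∫(u')²; dividing yields the same α.) With (π/L)² = 4*π^2/25 and c = -1, the largest admissible constant is α = ((π/L)² + c)/((π/L)² + 1).
Simplifying, α = (-25 + 4*π^2)/(25 + 4*π^2).
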